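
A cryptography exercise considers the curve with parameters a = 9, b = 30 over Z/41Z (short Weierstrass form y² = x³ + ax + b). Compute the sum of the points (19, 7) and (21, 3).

(19, 7) + (21, 3). λ = (3 - 7)/(21 - 19) ≡ 37/2 mod 41. 2⁻¹ ≡ 21 (mod 41), so λ ≡ 39.
  x = λ² - 19 - 21 = 1521 - 40 ≡ 5; y = λ·(19 - 5) - 7 ≡ 6. → (5, 6)

(5, 6)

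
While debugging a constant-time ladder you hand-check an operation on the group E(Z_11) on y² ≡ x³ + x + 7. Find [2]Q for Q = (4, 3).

(4, 8)

tangent at (4, 3): λ = (3·4² + 1)/(2·3) ≡ 5/6. 6⁻¹ ≡ 2 (mod 11), so λ ≡ 5·2 ≡ 10.
  x = λ² - 4 - 4 = 100 - 8 ≡ 4; y = λ·(4 - 4) - 3 ≡ 8. → (4, 8)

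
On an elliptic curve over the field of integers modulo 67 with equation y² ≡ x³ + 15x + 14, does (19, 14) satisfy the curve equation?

no

y² = 14² ≡ 62; x³ + 15x + 14 = 7158 ≡ 56 (mod 67). 62 ≠ 56.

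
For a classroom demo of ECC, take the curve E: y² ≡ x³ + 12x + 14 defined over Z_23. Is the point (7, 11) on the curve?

y² = 11² ≡ 6; x³ + 12x + 14 = 441 ≡ 4 (mod 23). 6 ≠ 4.

no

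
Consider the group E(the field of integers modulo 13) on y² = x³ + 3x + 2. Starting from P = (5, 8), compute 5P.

(5, 5)

Double-and-add on 5 = (101)₂. Start with P = (5, 8) for the leading 1-bit.
double: tangent at (5, 8): λ = (3·5² + 3)/(2·8) ≡ 0/3. 3⁻¹ ≡ 9 (mod 13), so λ ≡ 0·9 ≡ 0.
  x = λ² - 5 - 5 = 0 - 10 ≡ 3; y = λ·(5 - 3) - 8 ≡ 5. → (3, 5)
double: tangent at (3, 5): λ = (3·3² + 3)/(2·5) ≡ 4/10. 10⁻¹ ≡ 4 (mod 13), so λ ≡ 4·4 ≡ 3.
  x = λ² - 3 - 3 = 9 - 6 ≡ 3; y = λ·(3 - 3) - 5 ≡ 8. → (3, 8)
add P: (3, 8) + (5, 8). λ = (8 - 8)/(5 - 3) ≡ 0/2 mod 13. 2⁻¹ ≡ 7 (mod 13), so λ ≡ 0.
  x = λ² - 3 - 5 = 0 - 8 ≡ 5; y = λ·(3 - 5) - 8 ≡ 5. → (5, 5)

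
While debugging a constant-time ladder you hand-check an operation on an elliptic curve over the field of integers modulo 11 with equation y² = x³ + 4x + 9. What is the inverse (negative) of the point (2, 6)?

-(2, 6) = (2, -6 mod 11) = (2, 5).

(2, 5)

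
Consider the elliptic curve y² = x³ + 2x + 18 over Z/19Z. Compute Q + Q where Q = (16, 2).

(17, 5)

tangent at (16, 2): λ = (3·16² + 2)/(2·2) ≡ 10/4. 4⁻¹ ≡ 5 (mod 19) since 4·5 = 20 ≡ 1, so λ ≡ 10·5 ≡ 12.
  x = λ² - 16 - 16 = 144 - 32 ≡ 17; y = λ·(16 - 17) - 2 ≡ 5. → (17, 5)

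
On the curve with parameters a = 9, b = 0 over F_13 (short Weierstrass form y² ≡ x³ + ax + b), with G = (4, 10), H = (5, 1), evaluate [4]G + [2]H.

(1, 6)

First 4G:
Repeated addition: build up to 4G.
2G: tangent at (4, 10): λ = (3·4² + 9)/(2·10) ≡ 5/7. 7⁻¹ ≡ 2 (mod 13) since 7·2 = 14 ≡ 1, so λ ≡ 5·2 ≡ 10.
  x = λ² - 4 - 4 = 100 - 8 ≡ 1; y = λ·(4 - 1) - 10 ≡ 7. → (1, 7)
3G: (1, 7) + (4, 10). λ = (10 - 7)/(4 - 1) ≡ 3/3 mod 13. 3⁻¹ ≡ 9 (mod 13), so λ ≡ 1.
  x = λ² - 1 - 4 = 1 - 5 ≡ 9; y = λ·(1 - 9) - 7 ≡ 11. → (9, 11)
4G: (9, 11) + (4, 10). λ = (10 - 11)/(4 - 9) ≡ 12/8 mod 13. 8⁻¹ ≡ 5 (mod 13), so λ ≡ 8.
  x = λ² - 9 - 4 = 64 - 13 ≡ 12; y = λ·(9 - 12) - 11 ≡ 4. → (12, 4)
4G = (12, 4).
Next 2H:
Repeated addition: build up to 2H.
2H: tangent at (5, 1): λ = (3·5² + 9)/(2·1) ≡ 6/2. 2⁻¹ ≡ 7 (mod 13) since 2·7 = 14 ≡ 1, so λ ≡ 6·7 ≡ 3.
  x = λ² - 5 - 5 = 9 - 10 ≡ 12; y = λ·(5 - 12) - 1 ≡ 4. → (12, 4)
2H = (12, 4).
Finally 4G + 2H:
tangent at (12, 4): λ = (3·12² + 9)/(2·4) ≡ 12/8. 8⁻¹ ≡ 5 (mod 13), so λ ≡ 12·5 ≡ 8.
  x = λ² - 12 - 12 = 64 - 24 ≡ 1; y = λ·(12 - 1) - 4 ≡ 6. → (1, 6)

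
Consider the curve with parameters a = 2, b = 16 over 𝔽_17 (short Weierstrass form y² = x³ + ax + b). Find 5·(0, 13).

Write P = (0, 13).
Double-and-add on 5 = (101)₂. Start with P = (0, 13) for the leading 1-bit.
double: tangent at (0, 13): λ = (3·0² + 2)/(2·13) ≡ 2/9. 9⁻¹ ≡ 2 (mod 17) since 9·2 = 18 ≡ 1, so λ ≡ 2·2 ≡ 4.
  x = λ² - 0 - 0 = 16 - 0 ≡ 16; y = λ·(0 - 16) - 13 ≡ 8. → (16, 8)
double: tangent at (16, 8): λ = (3·16² + 2)/(2·8) ≡ 5/16. 16⁻¹ ≡ 16 (mod 17), so λ ≡ 5·16 ≡ 12.
  x = λ² - 16 - 16 = 144 - 32 ≡ 10; y = λ·(16 - 10) - 8 ≡ 13. → (10, 13)
add P: (10, 13) + (0, 13). λ = (13 - 13)/(0 - 10) ≡ 0/7 mod 17. 7⁻¹ ≡ 5 (mod 17), so λ ≡ 0.
  x = λ² - 10 - 0 = 0 - 10 ≡ 7; y = λ·(10 - 7) - 13 ≡ 4. → (7, 4)

(7, 4)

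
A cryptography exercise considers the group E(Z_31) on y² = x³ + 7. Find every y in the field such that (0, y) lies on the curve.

10, 21

x³ + 0x + 7 = 7 ≡ 7 (mod 31).
Square roots of 7 mod 31: 10 and 21 (since 10² = 100 ≡ 7).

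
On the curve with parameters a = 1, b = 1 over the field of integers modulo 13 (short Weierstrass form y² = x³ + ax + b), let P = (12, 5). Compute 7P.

Double-and-add on 7 = (111)₂. Start with P = (12, 5) for the leading 1-bit.
double: tangent at (12, 5): λ = (3·12² + 1)/(2·5) ≡ 4/10. 10⁻¹ ≡ 4 (mod 13), so λ ≡ 4·4 ≡ 3.
  x = λ² - 12 - 12 = 9 - 24 ≡ 11; y = λ·(12 - 11) - 5 ≡ 11. → (11, 11)
add P: (11, 11) + (12, 5). λ = (5 - 11)/(12 - 11) ≡ 7/1 mod 13. 1⁻¹ ≡ 1 (mod 13) since 1·1 = 1 ≡ 1, so λ ≡ 7.
  x = λ² - 11 - 12 = 49 - 23 ≡ 0; y = λ·(11 - 0) - 11 ≡ 1. → (0, 1)
double: tangent at (0, 1): λ = (3·0² + 1)/(2·1) ≡ 1/2. 2⁻¹ ≡ 7 (mod 13) since 2·7 = 14 ≡ 1, so λ ≡ 1·7 ≡ 7.
  x = λ² - 0 - 0 = 49 - 0 ≡ 10; y = λ·(0 - 10) - 1 ≡ 7. → (10, 7)
add P: (10, 7) + (12, 5). λ = (5 - 7)/(12 - 10) ≡ 11/2 mod 13. 2⁻¹ ≡ 7 (mod 13), so λ ≡ 12.
  x = λ² - 10 - 12 = 144 - 22 ≡ 5; y = λ·(10 - 5) - 7 ≡ 1. → (5, 1)

(5, 1)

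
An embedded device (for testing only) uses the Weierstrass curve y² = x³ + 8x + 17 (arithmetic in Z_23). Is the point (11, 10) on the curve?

y² = 10² ≡ 8; x³ + 8x + 17 = 1436 ≡ 10 (mod 23). 8 ≠ 10.

no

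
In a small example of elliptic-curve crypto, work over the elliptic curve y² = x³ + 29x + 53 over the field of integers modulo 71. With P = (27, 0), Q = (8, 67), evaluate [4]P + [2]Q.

(56, 52)

First 4P:
Repeated addition: build up to 4P.
2P: (27, 0) + (27, 0): same x and y₁ ≡ -y₂, so the sum is O.
3P: O + (27, 0) = (27, 0) (identity).
4P: (27, 0) + (27, 0): same x and y₁ ≡ -y₂, so the sum is O.
4P = O.
Next 2Q:
Repeated addition: build up to 2Q.
2Q: tangent at (8, 67): λ = (3·8² + 29)/(2·67) ≡ 8/63. 63⁻¹ ≡ 62 (mod 71), so λ ≡ 8·62 ≡ 70.
  x = λ² - 8 - 8 = 4900 - 16 ≡ 56; y = λ·(8 - 56) - 67 ≡ 52. → (56, 52)
2Q = (56, 52).
Finally 4P + 2Q:
O + (56, 52) = (56, 52) (identity).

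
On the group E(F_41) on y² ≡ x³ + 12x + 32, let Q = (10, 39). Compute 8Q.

Double-and-add on 8 = (1000)₂. Start with Q = (10, 39) for the leading 1-bit.
double: tangent at (10, 39): λ = (3·10² + 12)/(2·39) ≡ 25/37. 37⁻¹ ≡ 10 (mod 41) since 37·10 = 370 ≡ 1, so λ ≡ 25·10 ≡ 4.
  x = λ² - 10 - 10 = 16 - 20 ≡ 37; y = λ·(10 - 37) - 39 ≡ 17. → (37, 17)
double: tangent at (37, 17): λ = (3·37² + 12)/(2·17) ≡ 19/34. 34⁻¹ ≡ 35 (mod 41), so λ ≡ 19·35 ≡ 9.
  x = λ² - 37 - 37 = 81 - 74 ≡ 7; y = λ·(37 - 7) - 17 ≡ 7. → (7, 7)
double: tangent at (7, 7): λ = (3·7² + 12)/(2·7) ≡ 36/14. 14⁻¹ ≡ 3 (mod 41), so λ ≡ 36·3 ≡ 26.
  x = λ² - 7 - 7 = 676 - 14 ≡ 6; y = λ·(7 - 6) - 7 ≡ 19. → (6, 19)

(6, 19)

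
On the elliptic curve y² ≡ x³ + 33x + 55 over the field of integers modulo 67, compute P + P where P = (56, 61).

(39, 48)

tangent at (56, 61): λ = (3·56² + 33)/(2·61) ≡ 61/55. 55⁻¹ ≡ 39 (mod 67), so λ ≡ 61·39 ≡ 34.
  x = λ² - 56 - 56 = 1156 - 112 ≡ 39; y = λ·(56 - 39) - 61 ≡ 48. → (39, 48)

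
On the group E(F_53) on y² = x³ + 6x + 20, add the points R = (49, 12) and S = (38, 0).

(49, 12) + (38, 0). λ = (0 - 12)/(38 - 49) ≡ 41/42 mod 53. 42⁻¹ ≡ 24 (mod 53), so λ ≡ 30.
  x = λ² - 49 - 38 = 900 - 87 ≡ 18; y = λ·(49 - 18) - 12 ≡ 17. → (18, 17)

(18, 17)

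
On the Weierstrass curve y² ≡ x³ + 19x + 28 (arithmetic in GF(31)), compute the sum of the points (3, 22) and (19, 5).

(18, 23)

(3, 22) + (19, 5). λ = (5 - 22)/(19 - 3) ≡ 14/16 mod 31. 16⁻¹ ≡ 2 (mod 31), so λ ≡ 28.
  x = λ² - 3 - 19 = 784 - 22 ≡ 18; y = λ·(3 - 18) - 22 ≡ 23. → (18, 23)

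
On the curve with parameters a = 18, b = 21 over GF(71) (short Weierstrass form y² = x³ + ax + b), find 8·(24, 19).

(21, 69)

Write G = (24, 19).
Double-and-add on 8 = (1000)₂. Start with G = (24, 19) for the leading 1-bit.
double: tangent at (24, 19): λ = (3·24² + 18)/(2·19) ≡ 42/38. 38⁻¹ ≡ 43 (mod 71), so λ ≡ 42·43 ≡ 31.
  x = λ² - 24 - 24 = 961 - 48 ≡ 61; y = λ·(24 - 61) - 19 ≡ 41. → (61, 41)
double: tangent at (61, 41): λ = (3·61² + 18)/(2·41) ≡ 34/11. 11⁻¹ ≡ 13 (mod 71), so λ ≡ 34·13 ≡ 16.
  x = λ² - 61 - 61 = 256 - 122 ≡ 63; y = λ·(61 - 63) - 41 ≡ 69. → (63, 69)
double: tangent at (63, 69): λ = (3·63² + 18)/(2·69) ≡ 68/67. 67⁻¹ ≡ 53 (mod 71), so λ ≡ 68·53 ≡ 54.
  x = λ² - 63 - 63 = 2916 - 126 ≡ 21; y = λ·(63 - 21) - 69 ≡ 69. → (21, 69)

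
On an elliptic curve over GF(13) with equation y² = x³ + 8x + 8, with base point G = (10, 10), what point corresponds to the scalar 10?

(4, 0)

Repeated addition: build up to 10G.
2G: tangent at (10, 10): λ = (3·10² + 8)/(2·10) ≡ 9/7. 7⁻¹ ≡ 2 (mod 13), so λ ≡ 9·2 ≡ 5.
  x = λ² - 10 - 10 = 25 - 20 ≡ 5; y = λ·(10 - 5) - 10 ≡ 2. → (5, 2)
3G: (5, 2) + (10, 10). λ = (10 - 2)/(10 - 5) ≡ 8/5 mod 13. 5⁻¹ ≡ 8 (mod 13) since 5·8 = 40 ≡ 1, so λ ≡ 12.
  x = λ² - 5 - 10 = 144 - 15 ≡ 12; y = λ·(5 - 12) - 2 ≡ 5. → (12, 5)
4G: (12, 5) + (10, 10). λ = (10 - 5)/(10 - 12) ≡ 5/11 mod 13. 11⁻¹ ≡ 6 (mod 13) since 11·6 = 66 ≡ 1, so λ ≡ 4.
  x = λ² - 12 - 10 = 16 - 22 ≡ 7; y = λ·(12 - 7) - 5 ≡ 2. → (7, 2)
5G: (7, 2) + (10, 10). λ = (10 - 2)/(10 - 7) ≡ 8/3 mod 13. 3⁻¹ ≡ 9 (mod 13), so λ ≡ 7.
  x = λ² - 7 - 10 = 49 - 17 ≡ 6; y = λ·(7 - 6) - 2 ≡ 5. → (6, 5)
6G: (6, 5) + (10, 10). λ = (10 - 5)/(10 - 6) ≡ 5/4 mod 13. 4⁻¹ ≡ 10 (mod 13) since 4·10 = 40 ≡ 1, so λ ≡ 11.
  x = λ² - 6 - 10 = 121 - 16 ≡ 1; y = λ·(6 - 1) - 5 ≡ 11. → (1, 11)
7G: (1, 11) + (10, 10). λ = (10 - 11)/(10 - 1) ≡ 12/9 mod 13. 9⁻¹ ≡ 3 (mod 13) since 9·3 = 27 ≡ 1, so λ ≡ 10.
  x = λ² - 1 - 10 = 100 - 11 ≡ 11; y = λ·(1 - 11) - 11 ≡ 6. → (11, 6)
8G: (11, 6) + (10, 10). λ = (10 - 6)/(10 - 11) ≡ 4/12 mod 13. 12⁻¹ ≡ 12 (mod 13), so λ ≡ 9.
  x = λ² - 11 - 10 = 81 - 21 ≡ 8; y = λ·(11 - 8) - 6 ≡ 8. → (8, 8)
9G: (8, 8) + (10, 10). λ = (10 - 8)/(10 - 8) ≡ 2/2 mod 13. 2⁻¹ ≡ 7 (mod 13) since 2·7 = 14 ≡ 1, so λ ≡ 1.
  x = λ² - 8 - 10 = 1 - 18 ≡ 9; y = λ·(8 - 9) - 8 ≡ 4. → (9, 4)
10G: (9, 4) + (10, 10). λ = (10 - 4)/(10 - 9) ≡ 6/1 mod 13. 1⁻¹ ≡ 1 (mod 13), so λ ≡ 6.
  x = λ² - 9 - 10 = 36 - 19 ≡ 4; y = λ·(9 - 4) - 4 ≡ 0. → (4, 0)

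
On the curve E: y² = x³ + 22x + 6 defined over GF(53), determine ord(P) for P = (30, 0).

2P: (30, 0) + (30, 0): same x and y₁ ≡ -y₂, so the sum is the point at infinity.
2P = the point at infinity, so the order is 2.

2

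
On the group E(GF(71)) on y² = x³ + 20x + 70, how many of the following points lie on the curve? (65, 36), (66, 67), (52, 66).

(65, 36): 36² ≡ 18, rhs ≡ 18 → on.
(66, 67): 67² ≡ 16, rhs ≡ 58 → off.
(52, 66): 66² ≡ 25, rhs ≡ 2 → off.

1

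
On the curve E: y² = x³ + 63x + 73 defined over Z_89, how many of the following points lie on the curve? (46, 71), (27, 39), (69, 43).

(46, 71): 71² ≡ 57, rhs ≡ 4 → off.
(27, 39): 39² ≡ 8, rhs ≡ 8 → on.
(69, 43): 43² ≡ 69, rhs ≡ 69 → on.

2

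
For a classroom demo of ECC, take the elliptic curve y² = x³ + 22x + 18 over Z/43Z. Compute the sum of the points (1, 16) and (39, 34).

(28, 21)

(1, 16) + (39, 34). λ = (34 - 16)/(39 - 1) ≡ 18/38 mod 43. 38⁻¹ ≡ 17 (mod 43) since 38·17 = 646 ≡ 1, so λ ≡ 5.
  x = λ² - 1 - 39 = 25 - 40 ≡ 28; y = λ·(1 - 28) - 16 ≡ 21. → (28, 21)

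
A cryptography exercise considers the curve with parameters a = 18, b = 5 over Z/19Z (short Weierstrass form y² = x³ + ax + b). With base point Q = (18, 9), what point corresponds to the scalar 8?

Double-and-add on 8 = (1000)₂. Start with Q = (18, 9) for the leading 1-bit.
double: tangent at (18, 9): λ = (3·18² + 18)/(2·9) ≡ 2/18. 18⁻¹ ≡ 18 (mod 19) since 18·18 = 324 ≡ 1, so λ ≡ 2·18 ≡ 17.
  x = λ² - 18 - 18 = 289 - 36 ≡ 6; y = λ·(18 - 6) - 9 ≡ 5. → (6, 5)
double: tangent at (6, 5): λ = (3·6² + 18)/(2·5) ≡ 12/10. 10⁻¹ ≡ 2 (mod 19), so λ ≡ 12·2 ≡ 5.
  x = λ² - 6 - 6 = 25 - 12 ≡ 13; y = λ·(6 - 13) - 5 ≡ 17. → (13, 17)
double: tangent at (13, 17): λ = (3·13² + 18)/(2·17) ≡ 12/15. 15⁻¹ ≡ 14 (mod 19), so λ ≡ 12·14 ≡ 16.
  x = λ² - 13 - 13 = 256 - 26 ≡ 2; y = λ·(13 - 2) - 17 ≡ 7. → (2, 7)

(2, 7)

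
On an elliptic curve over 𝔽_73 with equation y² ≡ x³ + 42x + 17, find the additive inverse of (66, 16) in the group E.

-(66, 16) = (66, -16 mod 73) = (66, 57).

(66, 57)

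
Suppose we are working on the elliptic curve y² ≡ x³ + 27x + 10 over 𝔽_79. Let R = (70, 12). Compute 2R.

tangent at (70, 12): λ = (3·70² + 27)/(2·12) ≡ 33/24. 24⁻¹ ≡ 56 (mod 79), so λ ≡ 33·56 ≡ 31.
  x = λ² - 70 - 70 = 961 - 140 ≡ 31; y = λ·(70 - 31) - 12 ≡ 12. → (31, 12)

(31, 12)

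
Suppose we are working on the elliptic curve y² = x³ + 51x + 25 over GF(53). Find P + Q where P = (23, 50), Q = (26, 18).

(23, 50) + (26, 18). λ = (18 - 50)/(26 - 23) ≡ 21/3 mod 53. 3⁻¹ ≡ 18 (mod 53) since 3·18 = 54 ≡ 1, so λ ≡ 7.
  x = λ² - 23 - 26 = 49 - 49 ≡ 0; y = λ·(23 - 0) - 50 ≡ 5. → (0, 5)

(0, 5)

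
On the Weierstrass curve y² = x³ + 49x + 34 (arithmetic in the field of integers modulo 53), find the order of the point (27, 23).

3

2P: tangent at (27, 23): λ = (3·27² + 49)/(2·23) ≡ 10/46. 46⁻¹ ≡ 15 (mod 53), so λ ≡ 10·15 ≡ 44.
  x = λ² - 27 - 27 = 1936 - 54 ≡ 27; y = λ·(27 - 27) - 23 ≡ 30. → (27, 30)
3P: (27, 30) + (27, 23): same x and y₁ ≡ -y₂, so the sum is 𝒪.
3P = 𝒪, so the order is 3.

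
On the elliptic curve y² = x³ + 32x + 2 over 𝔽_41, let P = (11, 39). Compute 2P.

tangent at (11, 39): λ = (3·11² + 32)/(2·39) ≡ 26/37. 37⁻¹ ≡ 10 (mod 41) since 37·10 = 370 ≡ 1, so λ ≡ 26·10 ≡ 14.
  x = λ² - 11 - 11 = 196 - 22 ≡ 10; y = λ·(11 - 10) - 39 ≡ 16. → (10, 16)

(10, 16)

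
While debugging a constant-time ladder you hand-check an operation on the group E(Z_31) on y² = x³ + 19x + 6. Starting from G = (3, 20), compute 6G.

(5, 28)

Repeated addition: build up to 6G.
2G: tangent at (3, 20): λ = (3·3² + 19)/(2·20) ≡ 15/9. 9⁻¹ ≡ 7 (mod 31) since 9·7 = 63 ≡ 1, so λ ≡ 15·7 ≡ 12.
  x = λ² - 3 - 3 = 144 - 6 ≡ 14; y = λ·(3 - 14) - 20 ≡ 3. → (14, 3)
3G: (14, 3) + (3, 20). λ = (20 - 3)/(3 - 14) ≡ 17/20 mod 31. 20⁻¹ ≡ 14 (mod 31), so λ ≡ 21.
  x = λ² - 14 - 3 = 441 - 17 ≡ 21; y = λ·(14 - 21) - 3 ≡ 5. → (21, 5)
4G: (21, 5) + (3, 20). λ = (20 - 5)/(3 - 21) ≡ 15/13 mod 31. 13⁻¹ ≡ 12 (mod 31), so λ ≡ 25.
  x = λ² - 21 - 3 = 625 - 24 ≡ 12; y = λ·(21 - 12) - 5 ≡ 3. → (12, 3)
5G: (12, 3) + (3, 20). λ = (20 - 3)/(3 - 12) ≡ 17/22 mod 31. 22⁻¹ ≡ 24 (mod 31), so λ ≡ 5.
  x = λ² - 12 - 3 = 25 - 15 ≡ 10; y = λ·(12 - 10) - 3 ≡ 7. → (10, 7)
6G: (10, 7) + (3, 20). λ = (20 - 7)/(3 - 10) ≡ 13/24 mod 31. 24⁻¹ ≡ 22 (mod 31), so λ ≡ 7.
  x = λ² - 10 - 3 = 49 - 13 ≡ 5; y = λ·(10 - 5) - 7 ≡ 28. → (5, 28)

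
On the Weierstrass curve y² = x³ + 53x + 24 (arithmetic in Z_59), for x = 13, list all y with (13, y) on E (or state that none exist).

x³ + 53x + 24 = 2910 ≡ 19 (mod 59).
Square roots of 19 mod 59: 14 and 45 (since 14² = 196 ≡ 19).

14, 45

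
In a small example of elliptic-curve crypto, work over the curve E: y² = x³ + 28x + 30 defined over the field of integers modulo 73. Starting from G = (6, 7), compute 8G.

Double-and-add on 8 = (1000)₂. Start with G = (6, 7) for the leading 1-bit.
double: tangent at (6, 7): λ = (3·6² + 28)/(2·7) ≡ 63/14. 14⁻¹ ≡ 47 (mod 73) since 14·47 = 658 ≡ 1, so λ ≡ 63·47 ≡ 41.
  x = λ² - 6 - 6 = 1681 - 12 ≡ 63; y = λ·(6 - 63) - 7 ≡ 65. → (63, 65)
double: tangent at (63, 65): λ = (3·63² + 28)/(2·65) ≡ 36/57. 57⁻¹ ≡ 41 (mod 73) since 57·41 = 2337 ≡ 1, so λ ≡ 36·41 ≡ 16.
  x = λ² - 63 - 63 = 256 - 126 ≡ 57; y = λ·(63 - 57) - 65 ≡ 31. → (57, 31)
double: tangent at (57, 31): λ = (3·57² + 28)/(2·31) ≡ 66/62. 62⁻¹ ≡ 53 (mod 73), so λ ≡ 66·53 ≡ 67.
  x = λ² - 57 - 57 = 4489 - 114 ≡ 68; y = λ·(57 - 68) - 31 ≡ 35. → (68, 35)

(68, 35)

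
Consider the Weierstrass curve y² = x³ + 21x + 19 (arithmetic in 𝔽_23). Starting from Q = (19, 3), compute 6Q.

O

Double-and-add on 6 = (110)₂. Start with Q = (19, 3) for the leading 1-bit.
double: tangent at (19, 3): λ = (3·19² + 21)/(2·3) ≡ 0/6. 6⁻¹ ≡ 4 (mod 23), so λ ≡ 0·4 ≡ 0.
  x = λ² - 19 - 19 = 0 - 38 ≡ 8; y = λ·(19 - 8) - 3 ≡ 20. → (8, 20)
add Q: (8, 20) + (19, 3). λ = (3 - 20)/(19 - 8) ≡ 6/11 mod 23. 11⁻¹ ≡ 21 (mod 23), so λ ≡ 11.
  x = λ² - 8 - 19 = 121 - 27 ≡ 2; y = λ·(8 - 2) - 20 ≡ 0. → (2, 0)
double: (2, 0) + (2, 0): same x and y₁ ≡ -y₂, so the sum is O.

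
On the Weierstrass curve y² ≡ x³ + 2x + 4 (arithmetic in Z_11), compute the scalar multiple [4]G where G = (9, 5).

(8, 9)

Double-and-add on 4 = (100)₂. Start with G = (9, 5) for the leading 1-bit.
double: tangent at (9, 5): λ = (3·9² + 2)/(2·5) ≡ 3/10. 10⁻¹ ≡ 10 (mod 11), so λ ≡ 3·10 ≡ 8.
  x = λ² - 9 - 9 = 64 - 18 ≡ 2; y = λ·(9 - 2) - 5 ≡ 7. → (2, 7)
double: tangent at (2, 7): λ = (3·2² + 2)/(2·7) ≡ 3/3. 3⁻¹ ≡ 4 (mod 11) since 3·4 = 12 ≡ 1, so λ ≡ 3·4 ≡ 1.
  x = λ² - 2 - 2 = 1 - 4 ≡ 8; y = λ·(2 - 8) - 7 ≡ 9. → (8, 9)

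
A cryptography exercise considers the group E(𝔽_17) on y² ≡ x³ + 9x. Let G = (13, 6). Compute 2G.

(4, 7)

tangent at (13, 6): λ = (3·13² + 9)/(2·6) ≡ 6/12. 12⁻¹ ≡ 10 (mod 17), so λ ≡ 6·10 ≡ 9.
  x = λ² - 13 - 13 = 81 - 26 ≡ 4; y = λ·(13 - 4) - 6 ≡ 7. → (4, 7)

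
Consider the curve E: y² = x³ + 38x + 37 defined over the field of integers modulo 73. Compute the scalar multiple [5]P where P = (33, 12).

(65, 30)

Double-and-add on 5 = (101)₂. Start with P = (33, 12) for the leading 1-bit.
double: tangent at (33, 12): λ = (3·33² + 38)/(2·12) ≡ 20/24. 24⁻¹ ≡ 70 (mod 73) since 24·70 = 1680 ≡ 1, so λ ≡ 20·70 ≡ 13.
  x = λ² - 33 - 33 = 169 - 66 ≡ 30; y = λ·(33 - 30) - 12 ≡ 27. → (30, 27)
double: tangent at (30, 27): λ = (3·30² + 38)/(2·27) ≡ 37/54. 54⁻¹ ≡ 23 (mod 73), so λ ≡ 37·23 ≡ 48.
  x = λ² - 30 - 30 = 2304 - 60 ≡ 54; y = λ·(30 - 54) - 27 ≡ 62. → (54, 62)
add P: (54, 62) + (33, 12). λ = (12 - 62)/(33 - 54) ≡ 23/52 mod 73. 52⁻¹ ≡ 66 (mod 73) since 52·66 = 3432 ≡ 1, so λ ≡ 58.
  x = λ² - 54 - 33 = 3364 - 87 ≡ 65; y = λ·(54 - 65) - 62 ≡ 30. → (65, 30)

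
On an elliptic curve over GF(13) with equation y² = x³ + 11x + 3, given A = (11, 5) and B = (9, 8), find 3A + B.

O

First 3A:
Repeated addition: build up to 3A.
2A: tangent at (11, 5): λ = (3·11² + 11)/(2·5) ≡ 10/10. 10⁻¹ ≡ 4 (mod 13) since 10·4 = 40 ≡ 1, so λ ≡ 10·4 ≡ 1.
  x = λ² - 11 - 11 = 1 - 22 ≡ 5; y = λ·(11 - 5) - 5 ≡ 1. → (5, 1)
3A: (5, 1) + (11, 5). λ = (5 - 1)/(11 - 5) ≡ 4/6 mod 13. 6⁻¹ ≡ 11 (mod 13), so λ ≡ 5.
  x = λ² - 5 - 11 = 25 - 16 ≡ 9; y = λ·(5 - 9) - 1 ≡ 5. → (9, 5)
3A = (9, 5).
Finally 3A + B:
(9, 5) + (9, 8): same x and y₁ ≡ -y₂, so the sum is ∞.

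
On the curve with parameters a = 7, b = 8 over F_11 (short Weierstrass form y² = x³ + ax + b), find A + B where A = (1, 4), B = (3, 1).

(1, 7)

(1, 4) + (3, 1). λ = (1 - 4)/(3 - 1) ≡ 8/2 mod 11. 2⁻¹ ≡ 6 (mod 11) since 2·6 = 12 ≡ 1, so λ ≡ 4.
  x = λ² - 1 - 3 = 16 - 4 ≡ 1; y = λ·(1 - 1) - 4 ≡ 7. → (1, 7)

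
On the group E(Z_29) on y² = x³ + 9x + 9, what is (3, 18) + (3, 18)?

(24, 19)

tangent at (3, 18): λ = (3·3² + 9)/(2·18) ≡ 7/7. 7⁻¹ ≡ 25 (mod 29) since 7·25 = 175 ≡ 1, so λ ≡ 7·25 ≡ 1.
  x = λ² - 3 - 3 = 1 - 6 ≡ 24; y = λ·(3 - 24) - 18 ≡ 19. → (24, 19)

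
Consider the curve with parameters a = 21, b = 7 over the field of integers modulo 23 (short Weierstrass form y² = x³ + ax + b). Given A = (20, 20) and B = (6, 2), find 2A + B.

First 2A:
Repeated addition: build up to 2A.
2A: tangent at (20, 20): λ = (3·20² + 21)/(2·20) ≡ 2/17. 17⁻¹ ≡ 19 (mod 23) since 17·19 = 323 ≡ 1, so λ ≡ 2·19 ≡ 15.
  x = λ² - 20 - 20 = 225 - 40 ≡ 1; y = λ·(20 - 1) - 20 ≡ 12. → (1, 12)
2A = (1, 12).
Finally 2A + B:
(1, 12) + (6, 2). λ = (2 - 12)/(6 - 1) ≡ 13/5 mod 23. 5⁻¹ ≡ 14 (mod 23), so λ ≡ 21.
  x = λ² - 1 - 6 = 441 - 7 ≡ 20; y = λ·(1 - 20) - 12 ≡ 3. → (20, 3)

(20, 3)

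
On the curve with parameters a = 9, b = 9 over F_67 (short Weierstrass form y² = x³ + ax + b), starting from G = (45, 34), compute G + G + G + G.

Repeated addition: build up to 4G.
2G: tangent at (45, 34): λ = (3·45² + 9)/(2·34) ≡ 54/1. 1⁻¹ ≡ 1 (mod 67), so λ ≡ 54·1 ≡ 54.
  x = λ² - 45 - 45 = 2916 - 90 ≡ 12; y = λ·(45 - 12) - 34 ≡ 6. → (12, 6)
3G: (12, 6) + (45, 34). λ = (34 - 6)/(45 - 12) ≡ 28/33 mod 67. 33⁻¹ ≡ 65 (mod 67), so λ ≡ 11.
  x = λ² - 12 - 45 = 121 - 57 ≡ 64; y = λ·(12 - 64) - 6 ≡ 25. → (64, 25)
4G: (64, 25) + (45, 34). λ = (34 - 25)/(45 - 64) ≡ 9/48 mod 67. 48⁻¹ ≡ 7 (mod 67), so λ ≡ 63.
  x = λ² - 64 - 45 = 3969 - 109 ≡ 41; y = λ·(64 - 41) - 25 ≡ 17. → (41, 17)

(41, 17)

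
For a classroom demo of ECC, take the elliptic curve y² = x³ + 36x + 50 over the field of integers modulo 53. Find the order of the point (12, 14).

3

2P: tangent at (12, 14): λ = (3·12² + 36)/(2·14) ≡ 44/28. 28⁻¹ ≡ 36 (mod 53), so λ ≡ 44·36 ≡ 47.
  x = λ² - 12 - 12 = 2209 - 24 ≡ 12; y = λ·(12 - 12) - 14 ≡ 39. → (12, 39)
3P: (12, 39) + (12, 14): same x and y₁ ≡ -y₂, so the sum is 𝒪.
3P = 𝒪, so the order is 3.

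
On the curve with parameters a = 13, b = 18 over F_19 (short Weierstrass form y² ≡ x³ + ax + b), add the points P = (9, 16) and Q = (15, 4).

(18, 2)

(9, 16) + (15, 4). λ = (4 - 16)/(15 - 9) ≡ 7/6 mod 19. 6⁻¹ ≡ 16 (mod 19) since 6·16 = 96 ≡ 1, so λ ≡ 17.
  x = λ² - 9 - 15 = 289 - 24 ≡ 18; y = λ·(9 - 18) - 16 ≡ 2. → (18, 2)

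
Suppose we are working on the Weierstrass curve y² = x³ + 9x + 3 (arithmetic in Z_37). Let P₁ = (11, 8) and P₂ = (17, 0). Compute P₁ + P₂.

(19, 15)

(11, 8) + (17, 0). λ = (0 - 8)/(17 - 11) ≡ 29/6 mod 37. 6⁻¹ ≡ 31 (mod 37), so λ ≡ 11.
  x = λ² - 11 - 17 = 121 - 28 ≡ 19; y = λ·(11 - 19) - 8 ≡ 15. → (19, 15)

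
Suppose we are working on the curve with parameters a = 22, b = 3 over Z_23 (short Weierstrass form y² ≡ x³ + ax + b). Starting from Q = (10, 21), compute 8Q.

(20, 5)

Double-and-add on 8 = (1000)₂. Start with Q = (10, 21) for the leading 1-bit.
double: tangent at (10, 21): λ = (3·10² + 22)/(2·21) ≡ 0/19. 19⁻¹ ≡ 17 (mod 23) since 19·17 = 323 ≡ 1, so λ ≡ 0·17 ≡ 0.
  x = λ² - 10 - 10 = 0 - 20 ≡ 3; y = λ·(10 - 3) - 21 ≡ 2. → (3, 2)
double: tangent at (3, 2): λ = (3·3² + 22)/(2·2) ≡ 3/4. 4⁻¹ ≡ 6 (mod 23) since 4·6 = 24 ≡ 1, so λ ≡ 3·6 ≡ 18.
  x = λ² - 3 - 3 = 324 - 6 ≡ 19; y = λ·(3 - 19) - 2 ≡ 9. → (19, 9)
double: tangent at (19, 9): λ = (3·19² + 22)/(2·9) ≡ 1/18. 18⁻¹ ≡ 9 (mod 23) since 18·9 = 162 ≡ 1, so λ ≡ 1·9 ≡ 9.
  x = λ² - 19 - 19 = 81 - 38 ≡ 20; y = λ·(19 - 20) - 9 ≡ 5. → (20, 5)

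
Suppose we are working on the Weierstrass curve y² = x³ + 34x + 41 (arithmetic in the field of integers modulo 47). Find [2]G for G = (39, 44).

tangent at (39, 44): λ = (3·39² + 34)/(2·44) ≡ 38/41. 41⁻¹ ≡ 39 (mod 47) since 41·39 = 1599 ≡ 1, so λ ≡ 38·39 ≡ 25.
  x = λ² - 39 - 39 = 625 - 78 ≡ 30; y = λ·(39 - 30) - 44 ≡ 40. → (30, 40)

(30, 40)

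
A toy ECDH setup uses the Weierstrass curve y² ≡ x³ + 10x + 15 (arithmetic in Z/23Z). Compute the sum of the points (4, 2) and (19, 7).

(4, 2) + (19, 7). λ = (7 - 2)/(19 - 4) ≡ 5/15 mod 23. 15⁻¹ ≡ 20 (mod 23) since 15·20 = 300 ≡ 1, so λ ≡ 8.
  x = λ² - 4 - 19 = 64 - 23 ≡ 18; y = λ·(4 - 18) - 2 ≡ 1. → (18, 1)

(18, 1)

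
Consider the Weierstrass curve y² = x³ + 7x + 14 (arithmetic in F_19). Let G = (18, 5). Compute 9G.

(11, 4)

Double-and-add on 9 = (1001)₂. Start with G = (18, 5) for the leading 1-bit.
double: tangent at (18, 5): λ = (3·18² + 7)/(2·5) ≡ 10/10. 10⁻¹ ≡ 2 (mod 19), so λ ≡ 10·2 ≡ 1.
  x = λ² - 18 - 18 = 1 - 36 ≡ 3; y = λ·(18 - 3) - 5 ≡ 10. → (3, 10)
double: tangent at (3, 10): λ = (3·3² + 7)/(2·10) ≡ 15/1. 1⁻¹ ≡ 1 (mod 19) since 1·1 = 1 ≡ 1, so λ ≡ 15·1 ≡ 15.
  x = λ² - 3 - 3 = 225 - 6 ≡ 10; y = λ·(3 - 10) - 10 ≡ 18. → (10, 18)
double: tangent at (10, 18): λ = (3·10² + 7)/(2·18) ≡ 3/17. 17⁻¹ ≡ 9 (mod 19) since 17·9 = 153 ≡ 1, so λ ≡ 3·9 ≡ 8.
  x = λ² - 10 - 10 = 64 - 20 ≡ 6; y = λ·(10 - 6) - 18 ≡ 14. → (6, 14)
add G: (6, 14) + (18, 5). λ = (5 - 14)/(18 - 6) ≡ 10/12 mod 19. 12⁻¹ ≡ 8 (mod 19), so λ ≡ 4.
  x = λ² - 6 - 18 = 16 - 24 ≡ 11; y = λ·(6 - 11) - 14 ≡ 4. → (11, 4)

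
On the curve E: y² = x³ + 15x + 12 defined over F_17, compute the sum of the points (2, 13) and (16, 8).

(15, 5)

(2, 13) + (16, 8). λ = (8 - 13)/(16 - 2) ≡ 12/14 mod 17. 14⁻¹ ≡ 11 (mod 17), so λ ≡ 13.
  x = λ² - 2 - 16 = 169 - 18 ≡ 15; y = λ·(2 - 15) - 13 ≡ 5. → (15, 5)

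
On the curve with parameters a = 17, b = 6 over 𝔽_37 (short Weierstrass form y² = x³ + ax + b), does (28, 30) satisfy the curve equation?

yes

y² = 30² ≡ 12; x³ + 17x + 6 = 22434 ≡ 12 (mod 37). 12 = 12.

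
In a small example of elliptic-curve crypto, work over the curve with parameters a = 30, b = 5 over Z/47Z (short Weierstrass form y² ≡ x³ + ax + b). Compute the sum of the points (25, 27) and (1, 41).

(6, 5)

(25, 27) + (1, 41). λ = (41 - 27)/(1 - 25) ≡ 14/23 mod 47. 23⁻¹ ≡ 45 (mod 47), so λ ≡ 19.
  x = λ² - 25 - 1 = 361 - 26 ≡ 6; y = λ·(25 - 6) - 27 ≡ 5. → (6, 5)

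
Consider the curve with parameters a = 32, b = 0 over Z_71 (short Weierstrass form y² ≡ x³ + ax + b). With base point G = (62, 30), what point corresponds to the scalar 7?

(44, 55)

Repeated addition: build up to 7G.
2G: tangent at (62, 30): λ = (3·62² + 32)/(2·30) ≡ 62/60. 60⁻¹ ≡ 58 (mod 71), so λ ≡ 62·58 ≡ 46.
  x = λ² - 62 - 62 = 2116 - 124 ≡ 4; y = λ·(62 - 4) - 30 ≡ 11. → (4, 11)
3G: (4, 11) + (62, 30). λ = (30 - 11)/(62 - 4) ≡ 19/58 mod 71. 58⁻¹ ≡ 60 (mod 71) since 58·60 = 3480 ≡ 1, so λ ≡ 4.
  x = λ² - 4 - 62 = 16 - 66 ≡ 21; y = λ·(4 - 21) - 11 ≡ 63. → (21, 63)
4G: (21, 63) + (62, 30). λ = (30 - 63)/(62 - 21) ≡ 38/41 mod 71. 41⁻¹ ≡ 26 (mod 71) since 41·26 = 1066 ≡ 1, so λ ≡ 65.
  x = λ² - 21 - 62 = 4225 - 83 ≡ 24; y = λ·(21 - 24) - 63 ≡ 26. → (24, 26)
5G: (24, 26) + (62, 30). λ = (30 - 26)/(62 - 24) ≡ 4/38 mod 71. 38⁻¹ ≡ 43 (mod 71), so λ ≡ 30.
  x = λ² - 24 - 62 = 900 - 86 ≡ 33; y = λ·(24 - 33) - 26 ≡ 59. → (33, 59)
6G: (33, 59) + (62, 30). λ = (30 - 59)/(62 - 33) ≡ 42/29 mod 71. 29⁻¹ ≡ 49 (mod 71), so λ ≡ 70.
  x = λ² - 33 - 62 = 4900 - 95 ≡ 48; y = λ·(33 - 48) - 59 ≡ 27. → (48, 27)
7G: (48, 27) + (62, 30). λ = (30 - 27)/(62 - 48) ≡ 3/14 mod 71. 14⁻¹ ≡ 66 (mod 71), so λ ≡ 56.
  x = λ² - 48 - 62 = 3136 - 110 ≡ 44; y = λ·(48 - 44) - 27 ≡ 55. → (44, 55)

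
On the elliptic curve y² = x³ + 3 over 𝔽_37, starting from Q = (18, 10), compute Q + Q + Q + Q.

(4, 20)

Repeated addition: build up to 4Q.
2Q: tangent at (18, 10): λ = (3·18² + 0)/(2·10) ≡ 10/20. 20⁻¹ ≡ 13 (mod 37), so λ ≡ 10·13 ≡ 19.
  x = λ² - 18 - 18 = 361 - 36 ≡ 29; y = λ·(18 - 29) - 10 ≡ 3. → (29, 3)
3Q: (29, 3) + (18, 10). λ = (10 - 3)/(18 - 29) ≡ 7/26 mod 37. 26⁻¹ ≡ 10 (mod 37), so λ ≡ 33.
  x = λ² - 29 - 18 = 1089 - 47 ≡ 6; y = λ·(29 - 6) - 3 ≡ 16. → (6, 16)
4Q: (6, 16) + (18, 10). λ = (10 - 16)/(18 - 6) ≡ 31/12 mod 37. 12⁻¹ ≡ 34 (mod 37), so λ ≡ 18.
  x = λ² - 6 - 18 = 324 - 24 ≡ 4; y = λ·(6 - 4) - 16 ≡ 20. → (4, 20)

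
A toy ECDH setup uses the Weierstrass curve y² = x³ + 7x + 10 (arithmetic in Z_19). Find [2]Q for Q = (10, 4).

(3, 1)

tangent at (10, 4): λ = (3·10² + 7)/(2·4) ≡ 3/8. 8⁻¹ ≡ 12 (mod 19) since 8·12 = 96 ≡ 1, so λ ≡ 3·12 ≡ 17.
  x = λ² - 10 - 10 = 289 - 20 ≡ 3; y = λ·(10 - 3) - 4 ≡ 1. → (3, 1)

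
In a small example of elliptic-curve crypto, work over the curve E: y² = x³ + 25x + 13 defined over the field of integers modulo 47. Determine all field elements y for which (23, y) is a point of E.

x³ + 25x + 13 = 12755 ≡ 18 (mod 47).
Square roots of 18 mod 47: 21 and 26 (since 21² = 441 ≡ 18).

21, 26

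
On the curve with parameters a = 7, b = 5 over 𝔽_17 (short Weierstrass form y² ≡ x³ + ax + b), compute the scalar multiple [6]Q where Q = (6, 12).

Double-and-add on 6 = (110)₂. Start with Q = (6, 12) for the leading 1-bit.
double: tangent at (6, 12): λ = (3·6² + 7)/(2·12) ≡ 13/7. 7⁻¹ ≡ 5 (mod 17) since 7·5 = 35 ≡ 1, so λ ≡ 13·5 ≡ 14.
  x = λ² - 6 - 6 = 196 - 12 ≡ 14; y = λ·(6 - 14) - 12 ≡ 12. → (14, 12)
add Q: (14, 12) + (6, 12). λ = (12 - 12)/(6 - 14) ≡ 0/9 mod 17. 9⁻¹ ≡ 2 (mod 17) since 9·2 = 18 ≡ 1, so λ ≡ 0.
  x = λ² - 14 - 6 = 0 - 20 ≡ 14; y = λ·(14 - 14) - 12 ≡ 5. → (14, 5)
double: tangent at (14, 5): λ = (3·14² + 7)/(2·5) ≡ 0/10. 10⁻¹ ≡ 12 (mod 17), so λ ≡ 0·12 ≡ 0.
  x = λ² - 14 - 14 = 0 - 28 ≡ 6; y = λ·(14 - 6) - 5 ≡ 12. → (6, 12)

(6, 12)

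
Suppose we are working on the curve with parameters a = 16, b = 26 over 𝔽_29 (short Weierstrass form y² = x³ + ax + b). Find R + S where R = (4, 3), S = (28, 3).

(4, 3) + (28, 3). λ = (3 - 3)/(28 - 4) ≡ 0/24 mod 29. 24⁻¹ ≡ 23 (mod 29) since 24·23 = 552 ≡ 1, so λ ≡ 0.
  x = λ² - 4 - 28 = 0 - 32 ≡ 26; y = λ·(4 - 26) - 3 ≡ 26. → (26, 26)

(26, 26)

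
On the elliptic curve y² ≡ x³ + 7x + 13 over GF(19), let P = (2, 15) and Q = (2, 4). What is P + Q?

O

The two points share x = 2 and their y-coordinates satisfy 15 + 4 ≡ 0 (mod 19), so they are inverses. Their sum is O.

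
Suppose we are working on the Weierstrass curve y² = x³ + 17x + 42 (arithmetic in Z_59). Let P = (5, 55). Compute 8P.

(19, 47)

Repeated addition: build up to 8P.
2P: tangent at (5, 55): λ = (3·5² + 17)/(2·55) ≡ 33/51. 51⁻¹ ≡ 22 (mod 59), so λ ≡ 33·22 ≡ 18.
  x = λ² - 5 - 5 = 324 - 10 ≡ 19; y = λ·(5 - 19) - 55 ≡ 47. → (19, 47)
3P: (19, 47) + (5, 55). λ = (55 - 47)/(5 - 19) ≡ 8/45 mod 59. 45⁻¹ ≡ 21 (mod 59), so λ ≡ 50.
  x = λ² - 19 - 5 = 2500 - 24 ≡ 57; y = λ·(19 - 57) - 47 ≡ 0. → (57, 0)
4P: (57, 0) + (5, 55). λ = (55 - 0)/(5 - 57) ≡ 55/7 mod 59. 7⁻¹ ≡ 17 (mod 59), so λ ≡ 50.
  x = λ² - 57 - 5 = 2500 - 62 ≡ 19; y = λ·(57 - 19) - 0 ≡ 12. → (19, 12)
5P: (19, 12) + (5, 55). λ = (55 - 12)/(5 - 19) ≡ 43/45 mod 59. 45⁻¹ ≡ 21 (mod 59), so λ ≡ 18.
  x = λ² - 19 - 5 = 324 - 24 ≡ 5; y = λ·(19 - 5) - 12 ≡ 4. → (5, 4)
6P: (5, 4) + (5, 55): same x and y₁ ≡ -y₂, so the sum is ∞.
7P: ∞ + (5, 55) = (5, 55) (identity).
8P: tangent at (5, 55): λ = (3·5² + 17)/(2·55) ≡ 33/51. 51⁻¹ ≡ 22 (mod 59) since 51·22 = 1122 ≡ 1, so λ ≡ 33·22 ≡ 18.
  x = λ² - 5 - 5 = 324 - 10 ≡ 19; y = λ·(5 - 19) - 55 ≡ 47. → (19, 47)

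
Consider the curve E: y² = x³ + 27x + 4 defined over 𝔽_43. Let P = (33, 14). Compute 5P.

(2, 18)

Repeated addition: build up to 5P.
2P: tangent at (33, 14): λ = (3·33² + 27)/(2·14) ≡ 26/28. 28⁻¹ ≡ 20 (mod 43), so λ ≡ 26·20 ≡ 4.
  x = λ² - 33 - 33 = 16 - 66 ≡ 36; y = λ·(33 - 36) - 14 ≡ 17. → (36, 17)
3P: (36, 17) + (33, 14). λ = (14 - 17)/(33 - 36) ≡ 40/40 mod 43. 40⁻¹ ≡ 14 (mod 43) since 40·14 = 560 ≡ 1, so λ ≡ 1.
  x = λ² - 36 - 33 = 1 - 69 ≡ 18; y = λ·(36 - 18) - 17 ≡ 1. → (18, 1)
4P: (18, 1) + (33, 14). λ = (14 - 1)/(33 - 18) ≡ 13/15 mod 43. 15⁻¹ ≡ 23 (mod 43) since 15·23 = 345 ≡ 1, so λ ≡ 41.
  x = λ² - 18 - 33 = 1681 - 51 ≡ 39; y = λ·(18 - 39) - 1 ≡ 41. → (39, 41)
5P: (39, 41) + (33, 14). λ = (14 - 41)/(33 - 39) ≡ 16/37 mod 43. 37⁻¹ ≡ 7 (mod 43), so λ ≡ 26.
  x = λ² - 39 - 33 = 676 - 72 ≡ 2; y = λ·(39 - 2) - 41 ≡ 18. → (2, 18)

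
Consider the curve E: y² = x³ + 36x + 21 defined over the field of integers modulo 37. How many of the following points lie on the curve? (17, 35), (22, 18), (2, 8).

2

(17, 35): 35² ≡ 4, rhs ≡ 33 → off.
(22, 18): 18² ≡ 28, rhs ≡ 28 → on.
(2, 8): 8² ≡ 27, rhs ≡ 27 → on.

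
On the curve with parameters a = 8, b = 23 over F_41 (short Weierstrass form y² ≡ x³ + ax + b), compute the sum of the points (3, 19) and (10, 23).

(30, 30)

(3, 19) + (10, 23). λ = (23 - 19)/(10 - 3) ≡ 4/7 mod 41. 7⁻¹ ≡ 6 (mod 41) since 7·6 = 42 ≡ 1, so λ ≡ 24.
  x = λ² - 3 - 10 = 576 - 13 ≡ 30; y = λ·(3 - 30) - 19 ≡ 30. → (30, 30)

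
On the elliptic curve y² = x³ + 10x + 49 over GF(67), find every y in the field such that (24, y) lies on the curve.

none

x³ + 10x + 49 = 14113 ≡ 43 (mod 67).
43 is a non-residue mod 67; no y exists.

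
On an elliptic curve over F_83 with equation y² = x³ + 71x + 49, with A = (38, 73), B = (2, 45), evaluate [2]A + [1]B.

(21, 29)

First 2A:
Repeated addition: build up to 2A.
2A: tangent at (38, 73): λ = (3·38² + 71)/(2·73) ≡ 4/63. 63⁻¹ ≡ 29 (mod 83) since 63·29 = 1827 ≡ 1, so λ ≡ 4·29 ≡ 33.
  x = λ² - 38 - 38 = 1089 - 76 ≡ 17; y = λ·(38 - 17) - 73 ≡ 39. → (17, 39)
2A = (17, 39).
Finally 2A + B:
(17, 39) + (2, 45). λ = (45 - 39)/(2 - 17) ≡ 6/68 mod 83. 68⁻¹ ≡ 11 (mod 83), so λ ≡ 66.
  x = λ² - 17 - 2 = 4356 - 19 ≡ 21; y = λ·(17 - 21) - 39 ≡ 29. → (21, 29)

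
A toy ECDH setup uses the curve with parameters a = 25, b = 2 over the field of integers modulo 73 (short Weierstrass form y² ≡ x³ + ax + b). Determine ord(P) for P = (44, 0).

2

2P: (44, 0) + (44, 0): same x and y₁ ≡ -y₂, so the sum is the point at infinity.
2P = the point at infinity, so the order is 2.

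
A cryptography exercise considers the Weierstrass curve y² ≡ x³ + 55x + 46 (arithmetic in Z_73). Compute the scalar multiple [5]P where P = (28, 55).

(8, 7)

Double-and-add on 5 = (101)₂. Start with P = (28, 55) for the leading 1-bit.
double: tangent at (28, 55): λ = (3·28² + 55)/(2·55) ≡ 71/37. 37⁻¹ ≡ 2 (mod 73), so λ ≡ 71·2 ≡ 69.
  x = λ² - 28 - 28 = 4761 - 56 ≡ 33; y = λ·(28 - 33) - 55 ≡ 38. → (33, 38)
double: tangent at (33, 38): λ = (3·33² + 55)/(2·38) ≡ 37/3. 3⁻¹ ≡ 49 (mod 73), so λ ≡ 37·49 ≡ 61.
  x = λ² - 33 - 33 = 3721 - 66 ≡ 5; y = λ·(33 - 5) - 38 ≡ 64. → (5, 64)
add P: (5, 64) + (28, 55). λ = (55 - 64)/(28 - 5) ≡ 64/23 mod 73. 23⁻¹ ≡ 54 (mod 73), so λ ≡ 25.
  x = λ² - 5 - 28 = 625 - 33 ≡ 8; y = λ·(5 - 8) - 64 ≡ 7. → (8, 7)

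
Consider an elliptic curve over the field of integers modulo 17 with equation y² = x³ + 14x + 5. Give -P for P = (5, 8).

(5, 9)

-(5, 8) = (5, -8 mod 17) = (5, 9).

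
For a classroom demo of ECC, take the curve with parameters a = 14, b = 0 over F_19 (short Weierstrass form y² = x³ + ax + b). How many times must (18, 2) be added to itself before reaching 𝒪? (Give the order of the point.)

10

2P: tangent at (18, 2): λ = (3·18² + 14)/(2·2) ≡ 17/4. 4⁻¹ ≡ 5 (mod 19), so λ ≡ 17·5 ≡ 9.
  x = λ² - 18 - 18 = 81 - 36 ≡ 7; y = λ·(18 - 7) - 2 ≡ 2. → (7, 2)
3P: (7, 2) + (18, 2). λ = (2 - 2)/(18 - 7) ≡ 0/11 mod 19. 11⁻¹ ≡ 7 (mod 19), so λ ≡ 0.
  x = λ² - 7 - 18 = 0 - 25 ≡ 13; y = λ·(7 - 13) - 2 ≡ 17. → (13, 17)
4P: (13, 17) + (18, 2). λ = (2 - 17)/(18 - 13) ≡ 4/5 mod 19. 5⁻¹ ≡ 4 (mod 19) since 5·4 = 20 ≡ 1, so λ ≡ 16.
  x = λ² - 13 - 18 = 256 - 31 ≡ 16; y = λ·(13 - 16) - 17 ≡ 11. → (16, 11)
5P: (16, 11) + (18, 2). λ = (2 - 11)/(18 - 16) ≡ 10/2 mod 19. 2⁻¹ ≡ 10 (mod 19), so λ ≡ 5.
  x = λ² - 16 - 18 = 25 - 34 ≡ 10; y = λ·(16 - 10) - 11 ≡ 0. → (10, 0)
6P: (10, 0) + (18, 2). λ = (2 - 0)/(18 - 10) ≡ 2/8 mod 19. 8⁻¹ ≡ 12 (mod 19) since 8·12 = 96 ≡ 1, so λ ≡ 5.
  x = λ² - 10 - 18 = 25 - 28 ≡ 16; y = λ·(10 - 16) - 0 ≡ 8. → (16, 8)
7P: (16, 8) + (18, 2). λ = (2 - 8)/(18 - 16) ≡ 13/2 mod 19. 2⁻¹ ≡ 10 (mod 19) since 2·10 = 20 ≡ 1, so λ ≡ 16.
  x = λ² - 16 - 18 = 256 - 34 ≡ 13; y = λ·(16 - 13) - 8 ≡ 2. → (13, 2)
8P: (13, 2) + (18, 2). λ = (2 - 2)/(18 - 13) ≡ 0/5 mod 19. 5⁻¹ ≡ 4 (mod 19), so λ ≡ 0.
  x = λ² - 13 - 18 = 0 - 31 ≡ 7; y = λ·(13 - 7) - 2 ≡ 17. → (7, 17)
9P: (7, 17) + (18, 2). λ = (2 - 17)/(18 - 7) ≡ 4/11 mod 19. 11⁻¹ ≡ 7 (mod 19), so λ ≡ 9.
  x = λ² - 7 - 18 = 81 - 25 ≡ 18; y = λ·(7 - 18) - 17 ≡ 17. → (18, 17)
10P: (18, 17) + (18, 2): same x and y₁ ≡ -y₂, so the sum is 𝒪.
10P = 𝒪, so the order is 10.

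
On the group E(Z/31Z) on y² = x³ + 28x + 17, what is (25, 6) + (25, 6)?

(13, 6)

tangent at (25, 6): λ = (3·25² + 28)/(2·6) ≡ 12/12. 12⁻¹ ≡ 13 (mod 31), so λ ≡ 12·13 ≡ 1.
  x = λ² - 25 - 25 = 1 - 50 ≡ 13; y = λ·(25 - 13) - 6 ≡ 6. → (13, 6)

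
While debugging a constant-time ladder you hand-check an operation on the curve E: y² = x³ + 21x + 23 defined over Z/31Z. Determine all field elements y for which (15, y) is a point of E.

none

x³ + 21x + 23 = 3713 ≡ 24 (mod 31).
24 is a non-residue mod 31; no y exists.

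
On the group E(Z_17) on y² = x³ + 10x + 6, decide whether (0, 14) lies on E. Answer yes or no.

no

y² = 14² ≡ 9; x³ + 10x + 6 = 6 ≡ 6 (mod 17). 9 ≠ 6.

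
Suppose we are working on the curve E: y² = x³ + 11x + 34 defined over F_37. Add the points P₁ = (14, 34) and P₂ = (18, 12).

(26, 32)

(14, 34) + (18, 12). λ = (12 - 34)/(18 - 14) ≡ 15/4 mod 37. 4⁻¹ ≡ 28 (mod 37), so λ ≡ 13.
  x = λ² - 14 - 18 = 169 - 32 ≡ 26; y = λ·(14 - 26) - 34 ≡ 32. → (26, 32)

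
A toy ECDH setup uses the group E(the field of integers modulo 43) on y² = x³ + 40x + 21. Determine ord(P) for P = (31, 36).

6

2P: tangent at (31, 36): λ = (3·31² + 40)/(2·36) ≡ 42/29. 29⁻¹ ≡ 3 (mod 43) since 29·3 = 87 ≡ 1, so λ ≡ 42·3 ≡ 40.
  x = λ² - 31 - 31 = 1600 - 62 ≡ 33; y = λ·(31 - 33) - 36 ≡ 13. → (33, 13)
3P: (33, 13) + (31, 36). λ = (36 - 13)/(31 - 33) ≡ 23/41 mod 43. 41⁻¹ ≡ 21 (mod 43), so λ ≡ 10.
  x = λ² - 33 - 31 = 100 - 64 ≡ 36; y = λ·(33 - 36) - 13 ≡ 0. → (36, 0)
4P: (36, 0) + (31, 36). λ = (36 - 0)/(31 - 36) ≡ 36/38 mod 43. 38⁻¹ ≡ 17 (mod 43), so λ ≡ 10.
  x = λ² - 36 - 31 = 100 - 67 ≡ 33; y = λ·(36 - 33) - 0 ≡ 30. → (33, 30)
5P: (33, 30) + (31, 36). λ = (36 - 30)/(31 - 33) ≡ 6/41 mod 43. 41⁻¹ ≡ 21 (mod 43), so λ ≡ 40.
  x = λ² - 33 - 31 = 1600 - 64 ≡ 31; y = λ·(33 - 31) - 30 ≡ 7. → (31, 7)
6P: (31, 7) + (31, 36): same x and y₁ ≡ -y₂, so the sum is ∞.
6P = ∞, so the order is 6.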